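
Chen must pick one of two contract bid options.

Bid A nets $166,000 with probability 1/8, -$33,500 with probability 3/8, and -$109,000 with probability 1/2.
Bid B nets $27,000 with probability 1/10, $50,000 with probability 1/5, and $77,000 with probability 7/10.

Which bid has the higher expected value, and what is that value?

Bid A = 1/8 × 166000 + 3/8 × (-33500) + 1/2 × (-109000) = 20750 − 12562.5 − 54500 = -46312.5
Bid B = 1/10 × 27000 + 1/5 × 50000 + 7/10 × 77000 = 2700 + 10000 + 53900 = 66600

Bid B ($66,600)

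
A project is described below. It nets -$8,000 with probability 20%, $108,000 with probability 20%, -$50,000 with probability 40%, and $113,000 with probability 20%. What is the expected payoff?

$22,600

EV = 0.2 × (-8000) + 0.2 × 108000 + 0.4 × (-50000) + 0.2 × 113000 = -1600 + 21600 − 20000 + 22600 = 22600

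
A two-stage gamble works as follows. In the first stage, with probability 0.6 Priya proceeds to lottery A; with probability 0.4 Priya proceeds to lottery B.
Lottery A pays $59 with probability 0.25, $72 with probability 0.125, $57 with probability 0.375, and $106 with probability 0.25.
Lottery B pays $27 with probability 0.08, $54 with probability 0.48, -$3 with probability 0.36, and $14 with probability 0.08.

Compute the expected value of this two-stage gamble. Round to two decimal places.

EV(A) = 0.25 × 59 + 0.125 × 72 + 0.375 × 57 + 0.25 × 106 = 14.75 + 9 + 21.375 + 26.5 = 71.625
EV(B) = 0.08 × 27 + 0.48 × 54 + 0.36 × (-3) + 0.08 × 14 = 2.16 + 25.92 − 1.08 + 1.12 = 28.12
Overall = 0.6 × 71.625 + 0.4 × 28.12 = 42.975 + 11.248 = 54.223

$54.22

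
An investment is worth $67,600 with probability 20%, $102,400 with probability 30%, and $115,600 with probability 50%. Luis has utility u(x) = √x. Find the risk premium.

$916

E[u] = 0.2·√67600 + 0.3·√102400 + 0.5·√115600 = 0.2·260 + 0.3·320 + 0.5·340 = 318
CE = (318)² = 101124
Risk premium = EV − CE = 102040 − 101124 = 916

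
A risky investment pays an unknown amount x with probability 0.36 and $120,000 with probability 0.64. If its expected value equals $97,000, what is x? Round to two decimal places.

x = $56,111.11

0.36·x + 0.64·120000 = 97000
0.36·x = 97000 − 76800 = 20200
x = 20200 / 0.36 = 56111.1111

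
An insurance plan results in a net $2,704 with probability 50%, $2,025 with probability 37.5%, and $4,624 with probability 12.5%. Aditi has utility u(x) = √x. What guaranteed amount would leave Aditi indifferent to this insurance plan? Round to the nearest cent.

E[u] = 0.5·√2704 + 0.375·√2025 + 0.125·√4624 = 0.5·52 + 0.375·45 + 0.125·68 = 51.375
CE = (51.375)² = 2639.390625

$2,639.39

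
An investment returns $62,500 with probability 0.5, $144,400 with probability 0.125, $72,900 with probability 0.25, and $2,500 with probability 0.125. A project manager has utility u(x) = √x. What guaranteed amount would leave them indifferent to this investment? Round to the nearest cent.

E[u] = 0.5·√62500 + 0.125·√144400 + 0.25·√72900 + 0.125·√2500 = 0.5·250 + 0.125·380 + 0.25·270 + 0.125·50 = 246.25
CE = (246.25)² = 60639.0625

$60,639.06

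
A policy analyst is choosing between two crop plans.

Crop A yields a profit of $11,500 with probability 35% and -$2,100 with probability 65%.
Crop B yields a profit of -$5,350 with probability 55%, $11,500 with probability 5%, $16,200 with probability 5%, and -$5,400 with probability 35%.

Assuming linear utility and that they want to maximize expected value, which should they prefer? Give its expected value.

Crop A ($2,660)

Crop A = 0.35 × 11500 + 0.65 × (-2100) = 4025 − 1365 = 2660
Crop B = 0.55 × (-5350) + 0.05 × 11500 + 0.05 × 16200 + 0.35 × (-5400) = -2942.5 + 575 + 810 − 1890 = -3447.5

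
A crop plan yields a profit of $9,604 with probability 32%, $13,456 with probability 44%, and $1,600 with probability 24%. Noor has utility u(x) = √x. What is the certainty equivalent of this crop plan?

E[u] = 0.32·√9604 + 0.44·√13456 + 0.24·√1600 = 0.32·98 + 0.44·116 + 0.24·40 = 92
CE = (92)² = 8464

$8,464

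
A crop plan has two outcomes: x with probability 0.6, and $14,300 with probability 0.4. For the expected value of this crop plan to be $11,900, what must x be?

x = $10,300

0.6·x + 0.4·14300 = 11900
0.6·x = 11900 − 5720 = 6180
x = 6180 / 0.6 = 10300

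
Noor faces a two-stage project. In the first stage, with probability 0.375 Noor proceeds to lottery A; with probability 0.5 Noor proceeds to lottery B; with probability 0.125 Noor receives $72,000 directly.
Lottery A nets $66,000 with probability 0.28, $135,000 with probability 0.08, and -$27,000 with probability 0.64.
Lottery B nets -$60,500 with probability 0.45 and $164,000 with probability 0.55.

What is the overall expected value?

$44,987.50

EV(A) = 0.28 × 66000 + 0.08 × 135000 + 0.64 × (-27000) = 18480 + 10800 − 17280 = 12000
EV(B) = 0.45 × (-60500) + 0.55 × 164000 = -27225 + 90200 = 62975
Branch C: 72000 (certain)
Overall = 0.375 × 12000 + 0.5 × 62975 + 0.125 × 72000 = 4500 + 31487.5 + 9000 = 44987.5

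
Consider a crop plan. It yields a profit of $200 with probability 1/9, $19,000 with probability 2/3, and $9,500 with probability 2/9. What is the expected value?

$14,800

EV = 1/9 × 200 + 2/3 × 19000 + 2/9 × 9500 = 22.2222 + 12666.6667 + 2111.1111 = 14800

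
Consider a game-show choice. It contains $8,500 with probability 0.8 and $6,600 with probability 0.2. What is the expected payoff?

$8,120

EV = 0.8 × 8500 + 0.2 × 6600 = 6800 + 1320 = 8120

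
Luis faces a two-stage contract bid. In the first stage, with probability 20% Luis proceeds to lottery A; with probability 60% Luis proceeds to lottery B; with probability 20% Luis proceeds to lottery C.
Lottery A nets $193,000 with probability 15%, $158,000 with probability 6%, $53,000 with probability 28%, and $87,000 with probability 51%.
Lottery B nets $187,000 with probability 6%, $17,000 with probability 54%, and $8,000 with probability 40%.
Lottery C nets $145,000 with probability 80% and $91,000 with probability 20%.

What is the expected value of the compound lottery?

EV(A) = 0.15 × 193000 + 0.06 × 158000 + 0.28 × 53000 + 0.51 × 87000 = 28950 + 9480 + 14840 + 44370 = 97640
EV(B) = 0.06 × 187000 + 0.54 × 17000 + 0.4 × 8000 = 11220 + 9180 + 3200 = 23600
EV(C) = 0.8 × 145000 + 0.2 × 91000 = 116000 + 18200 = 134200
Overall = 0.2 × 97640 + 0.6 × 23600 + 0.2 × 134200 = 19528 + 14160 + 26840 = 60528

$60,528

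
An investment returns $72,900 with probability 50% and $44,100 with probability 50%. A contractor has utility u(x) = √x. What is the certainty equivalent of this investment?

E[u] = 0.5·√72900 + 0.5·√44100 = 0.5·270 + 0.5·210 = 240
CE = (240)² = 57600

$57,600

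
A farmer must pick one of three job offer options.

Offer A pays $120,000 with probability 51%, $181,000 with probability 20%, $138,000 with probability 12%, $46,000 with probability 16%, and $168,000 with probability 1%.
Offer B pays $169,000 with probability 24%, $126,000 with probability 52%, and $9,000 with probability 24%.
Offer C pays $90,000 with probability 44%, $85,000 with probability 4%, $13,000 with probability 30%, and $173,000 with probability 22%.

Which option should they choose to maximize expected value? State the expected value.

Offer A ($123,000)

Offer A = 0.51 × 120000 + 0.2 × 181000 + 0.12 × 138000 + 0.16 × 46000 + 0.01 × 168000 = 61200 + 36200 + 16560 + 7360 + 1680 = 123000
Offer B = 0.24 × 169000 + 0.52 × 126000 + 0.24 × 9000 = 40560 + 65520 + 2160 = 108240
Offer C = 0.44 × 90000 + 0.04 × 85000 + 0.3 × 13000 + 0.22 × 173000 = 39600 + 3400 + 3900 + 38060 = 84960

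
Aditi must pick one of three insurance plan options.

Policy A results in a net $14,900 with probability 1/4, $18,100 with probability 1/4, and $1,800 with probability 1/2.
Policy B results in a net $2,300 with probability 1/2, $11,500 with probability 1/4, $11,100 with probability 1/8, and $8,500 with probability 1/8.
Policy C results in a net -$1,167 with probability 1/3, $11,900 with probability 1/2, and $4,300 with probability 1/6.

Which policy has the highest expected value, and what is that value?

Policy A = 1/4 × 14900 + 1/4 × 18100 + 1/2 × 1800 = 3725 + 4525 + 900 = 9150
Policy B = 1/2 × 2300 + 1/4 × 11500 + 1/8 × 11100 + 1/8 × 8500 = 1150 + 2875 + 1387.5 + 1062.5 = 6475
Policy C = 1/3 × (-1167) + 1/2 × 11900 + 1/6 × 4300 = -389 + 5950 + 716.6667 = 6277.6667

Policy A ($9,150)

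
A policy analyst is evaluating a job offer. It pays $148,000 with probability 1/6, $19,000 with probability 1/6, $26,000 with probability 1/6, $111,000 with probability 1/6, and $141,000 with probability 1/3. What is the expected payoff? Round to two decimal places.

$97,666.67

EV = 1/6 × 148000 + 1/6 × 19000 + 1/6 × 26000 + 1/6 × 111000 + 1/3 × 141000 = 24666.6667 + 3166.6667 + 4333.3333 + 18500 + 47000 = 97666.6667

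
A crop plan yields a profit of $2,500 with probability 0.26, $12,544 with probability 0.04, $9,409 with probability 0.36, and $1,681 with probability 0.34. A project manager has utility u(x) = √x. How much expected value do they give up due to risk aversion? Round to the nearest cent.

$709.54

E[u] = 0.26·√2500 + 0.04·√12544 + 0.36·√9409 + 0.34·√1681 = 0.26·50 + 0.04·112 + 0.36·97 + 0.34·41 = 66.34
CE = (66.34)² = 4400.9956
Risk premium = EV − CE = 5110.54 − 4400.9956 = 709.5444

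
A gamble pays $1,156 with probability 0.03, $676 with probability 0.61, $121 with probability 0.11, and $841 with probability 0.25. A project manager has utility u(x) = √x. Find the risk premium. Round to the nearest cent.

E[u] = 0.03·√1156 + 0.61·√676 + 0.11·√121 + 0.25·√841 = 0.03·34 + 0.61·26 + 0.11·11 + 0.25·29 = 25.34
CE = (25.34)² = 642.1156
Risk premium = EV − CE = 670.6 − 642.1156 = 28.4844

$28.48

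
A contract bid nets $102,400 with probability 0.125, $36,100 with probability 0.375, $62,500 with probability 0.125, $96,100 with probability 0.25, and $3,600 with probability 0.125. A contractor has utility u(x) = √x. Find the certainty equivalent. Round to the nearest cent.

$51,756.25

E[u] = 0.125·√102400 + 0.375·√36100 + 0.125·√62500 + 0.25·√96100 + 0.125·√3600 = 0.125·320 + 0.375·190 + 0.125·250 + 0.25·310 + 0.125·60 = 227.5
CE = (227.5)² = 51756.25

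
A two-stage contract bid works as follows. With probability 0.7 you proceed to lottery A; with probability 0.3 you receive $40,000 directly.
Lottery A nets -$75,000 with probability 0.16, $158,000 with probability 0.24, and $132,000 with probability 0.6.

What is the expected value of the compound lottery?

EV(A) = 0.16 × (-75000) + 0.24 × 158000 + 0.6 × 132000 = -12000 + 37920 + 79200 = 105120
Branch B: 40000 (certain)
Overall = 0.7 × 105120 + 0.3 × 40000 = 73584 + 12000 = 85584

$85,584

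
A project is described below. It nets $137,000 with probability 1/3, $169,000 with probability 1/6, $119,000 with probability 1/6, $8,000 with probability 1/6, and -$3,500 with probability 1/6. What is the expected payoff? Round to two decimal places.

$94,416.67

EV = 1/3 × 137000 + 1/6 × 169000 + 1/6 × 119000 + 1/6 × 8000 + 1/6 × (-3500) = 45666.6667 + 28166.6667 + 19833.3333 + 1333.3333 − 583.3333 = 94416.6667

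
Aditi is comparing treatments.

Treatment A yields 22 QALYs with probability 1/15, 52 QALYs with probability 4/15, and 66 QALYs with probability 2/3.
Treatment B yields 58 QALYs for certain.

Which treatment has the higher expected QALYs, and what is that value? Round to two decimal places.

Treatment A (59.33 QALYs)

Treatment A = 1/15 × 22 + 4/15 × 52 + 2/3 × 66 = 1.4667 + 13.8667 + 44 = 59.3333
Treatment B: 58 (certain)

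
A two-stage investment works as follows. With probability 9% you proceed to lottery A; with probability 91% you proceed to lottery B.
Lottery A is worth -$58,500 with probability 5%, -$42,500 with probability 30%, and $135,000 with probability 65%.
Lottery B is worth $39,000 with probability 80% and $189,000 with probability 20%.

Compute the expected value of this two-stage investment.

$69,276.75

EV(A) = 0.05 × (-58500) + 0.3 × (-42500) + 0.65 × 135000 = -2925 − 12750 + 87750 = 72075
EV(B) = 0.8 × 39000 + 0.2 × 189000 = 31200 + 37800 = 69000
Overall = 0.09 × 72075 + 0.91 × 69000 = 6486.75 + 62790 = 69276.75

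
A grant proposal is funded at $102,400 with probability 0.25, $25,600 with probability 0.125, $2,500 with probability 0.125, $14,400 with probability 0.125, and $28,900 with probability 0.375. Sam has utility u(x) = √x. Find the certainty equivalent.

$34,225

E[u] = 0.25·√102400 + 0.125·√25600 + 0.125·√2500 + 0.125·√14400 + 0.375·√28900 = 0.25·320 + 0.125·160 + 0.125·50 + 0.125·120 + 0.375·170 = 185
CE = (185)² = 34225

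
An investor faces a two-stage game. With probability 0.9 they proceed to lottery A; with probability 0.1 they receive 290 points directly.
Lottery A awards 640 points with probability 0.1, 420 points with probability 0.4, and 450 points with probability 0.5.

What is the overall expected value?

440.3 points

EV(A) = 0.1 × 640 + 0.4 × 420 + 0.5 × 450 = 64 + 168 + 225 = 457
Branch B: 290 (certain)
Overall = 0.9 × 457 + 0.1 × 290 = 411.3 + 29 = 440.3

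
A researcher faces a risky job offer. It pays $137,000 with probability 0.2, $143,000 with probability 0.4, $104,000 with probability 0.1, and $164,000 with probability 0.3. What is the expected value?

$144,200

EV = 0.2 × 137000 + 0.4 × 143000 + 0.1 × 104000 + 0.3 × 164000 = 27400 + 57200 + 10400 + 49200 = 144200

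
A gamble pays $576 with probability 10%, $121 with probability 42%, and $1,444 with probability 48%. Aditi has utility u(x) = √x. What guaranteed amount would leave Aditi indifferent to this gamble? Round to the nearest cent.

E[u] = 0.1·√576 + 0.42·√121 + 0.48·√1444 = 0.1·24 + 0.42·11 + 0.48·38 = 25.26
CE = (25.26)² = 638.0676

$638.07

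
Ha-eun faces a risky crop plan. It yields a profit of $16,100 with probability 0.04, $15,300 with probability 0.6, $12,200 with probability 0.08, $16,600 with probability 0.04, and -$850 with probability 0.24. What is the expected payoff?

EV = 0.04 × 16100 + 0.6 × 15300 + 0.08 × 12200 + 0.04 × 16600 + 0.24 × (-850) = 644 + 9180 + 976 + 664 − 204 = 11260

$11,260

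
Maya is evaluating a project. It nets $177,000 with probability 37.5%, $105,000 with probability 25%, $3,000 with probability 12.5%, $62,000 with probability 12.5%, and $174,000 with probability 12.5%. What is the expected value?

EV = 0.375 × 177000 + 0.25 × 105000 + 0.125 × 3000 + 0.125 × 62000 + 0.125 × 174000 = 66375 + 26250 + 375 + 7750 + 21750 = 122500

$122,500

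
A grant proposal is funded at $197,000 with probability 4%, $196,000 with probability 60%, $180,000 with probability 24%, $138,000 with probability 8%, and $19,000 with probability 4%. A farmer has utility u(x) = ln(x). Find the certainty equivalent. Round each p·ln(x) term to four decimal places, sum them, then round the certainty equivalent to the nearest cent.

$170,109.90

E[u] = 0.04·ln(197000) + 0.6·ln(196000) + 0.24·ln(180000) + 0.08·ln(138000) + 0.04·ln(19000) = 0.4876 + 7.3115 + 2.9042 + 0.9468 + 0.3941 = 12.0442
CE = e^12.0442 ≈ 170109.90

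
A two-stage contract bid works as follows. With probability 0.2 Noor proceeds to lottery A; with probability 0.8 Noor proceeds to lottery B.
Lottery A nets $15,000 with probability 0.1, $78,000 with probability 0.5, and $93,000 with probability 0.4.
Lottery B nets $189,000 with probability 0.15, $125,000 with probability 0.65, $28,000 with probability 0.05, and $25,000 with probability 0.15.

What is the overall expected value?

EV(A) = 0.1 × 15000 + 0.5 × 78000 + 0.4 × 93000 = 1500 + 39000 + 37200 = 77700
EV(B) = 0.15 × 189000 + 0.65 × 125000 + 0.05 × 28000 + 0.15 × 25000 = 28350 + 81250 + 1400 + 3750 = 114750
Overall = 0.2 × 77700 + 0.8 × 114750 = 15540 + 91800 = 107340

$107,340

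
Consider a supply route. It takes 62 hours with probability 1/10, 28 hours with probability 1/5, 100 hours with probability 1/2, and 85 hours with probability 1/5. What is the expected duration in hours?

EV = 1/10 × 62 + 1/5 × 28 + 1/2 × 100 + 1/5 × 85 = 6.2 + 5.6 + 50 + 17 = 78.8

78.8 hours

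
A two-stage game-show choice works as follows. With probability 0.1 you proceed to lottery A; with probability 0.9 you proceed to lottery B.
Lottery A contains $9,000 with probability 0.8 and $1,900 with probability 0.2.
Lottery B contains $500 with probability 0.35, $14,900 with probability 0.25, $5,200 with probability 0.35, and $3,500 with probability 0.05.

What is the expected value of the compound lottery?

$6,063.50

EV(A) = 0.8 × 9000 + 0.2 × 1900 = 7200 + 380 = 7580
EV(B) = 0.35 × 500 + 0.25 × 14900 + 0.35 × 5200 + 0.05 × 3500 = 175 + 3725 + 1820 + 175 = 5895
Overall = 0.1 × 7580 + 0.9 × 5895 = 758 + 5305.5 = 6063.5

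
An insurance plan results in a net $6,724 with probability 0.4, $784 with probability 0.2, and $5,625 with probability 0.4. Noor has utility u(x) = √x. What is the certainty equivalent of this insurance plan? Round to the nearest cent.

E[u] = 0.4·√6724 + 0.2·√784 + 0.4·√5625 = 0.4·82 + 0.2·28 + 0.4·75 = 68.4
CE = (68.4)² = 4678.56

$4,678.56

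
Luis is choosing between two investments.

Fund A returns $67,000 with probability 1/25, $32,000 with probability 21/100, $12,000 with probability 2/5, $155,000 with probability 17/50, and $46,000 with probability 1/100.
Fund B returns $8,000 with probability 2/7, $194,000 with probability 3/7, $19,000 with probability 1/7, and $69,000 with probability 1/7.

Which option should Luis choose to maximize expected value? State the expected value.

Fund B ($98,000)

Fund A = 1/25 × 67000 + 21/100 × 32000 + 2/5 × 12000 + 17/50 × 155000 + 1/100 × 46000 = 2680 + 6720 + 4800 + 52700 + 460 = 67360
Fund B = 2/7 × 8000 + 3/7 × 194000 + 1/7 × 19000 + 1/7 × 69000 = 2285.7143 + 83142.8571 + 2714.2857 + 9857.1429 = 98000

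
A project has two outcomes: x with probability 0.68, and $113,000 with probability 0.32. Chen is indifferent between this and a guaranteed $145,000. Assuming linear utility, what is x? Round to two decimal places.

x = $160,058.82

0.68·x + 0.32·113000 = 145000
0.68·x = 145000 − 36160 = 108840
x = 108840 / 0.68 = 160058.8235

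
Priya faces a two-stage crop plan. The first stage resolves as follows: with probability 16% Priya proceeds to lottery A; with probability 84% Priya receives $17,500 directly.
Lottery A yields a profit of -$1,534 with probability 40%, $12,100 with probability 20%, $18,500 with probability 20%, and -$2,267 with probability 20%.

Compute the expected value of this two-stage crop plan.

EV(A) = 0.4 × (-1534) + 0.2 × 12100 + 0.2 × 18500 + 0.2 × (-2267) = -613.6 + 2420 + 3700 − 453.4 = 5053
Branch B: 17500 (certain)
Overall = 0.16 × 5053 + 0.84 × 17500 = 808.48 + 14700 = 15508.48

$15,508.48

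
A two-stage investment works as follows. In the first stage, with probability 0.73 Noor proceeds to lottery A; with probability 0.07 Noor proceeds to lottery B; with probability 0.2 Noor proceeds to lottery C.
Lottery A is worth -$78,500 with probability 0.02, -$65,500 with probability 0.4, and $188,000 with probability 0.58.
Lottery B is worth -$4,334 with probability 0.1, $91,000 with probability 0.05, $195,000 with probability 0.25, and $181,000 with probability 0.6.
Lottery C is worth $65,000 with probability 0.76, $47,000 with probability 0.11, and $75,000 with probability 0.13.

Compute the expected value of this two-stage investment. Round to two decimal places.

EV(A) = 0.02 × (-78500) + 0.4 × (-65500) + 0.58 × 188000 = -1570 − 26200 + 109040 = 81270
EV(B) = 0.1 × (-4334) + 0.05 × 91000 + 0.25 × 195000 + 0.6 × 181000 = -433.4 + 4550 + 48750 + 108600 = 161466.6
EV(C) = 0.76 × 65000 + 0.11 × 47000 + 0.13 × 75000 = 49400 + 5170 + 9750 = 64320
Overall = 0.73 × 81270 + 0.07 × 161466.6 + 0.2 × 64320 = 59327.1 + 11302.662 + 12864 = 83493.762

$83,493.76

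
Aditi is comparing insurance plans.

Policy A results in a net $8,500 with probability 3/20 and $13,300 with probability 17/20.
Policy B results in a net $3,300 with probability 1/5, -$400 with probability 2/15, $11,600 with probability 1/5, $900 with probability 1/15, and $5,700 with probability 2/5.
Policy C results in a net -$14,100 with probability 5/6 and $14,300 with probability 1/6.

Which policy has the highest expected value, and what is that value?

Policy A ($12,580)

Policy A = 3/20 × 8500 + 17/20 × 13300 = 1275 + 11305 = 12580
Policy B = 1/5 × 3300 + 2/15 × (-400) + 1/5 × 11600 + 1/15 × 900 + 2/5 × 5700 = 660 − 53.3333 + 2320 + 60 + 2280 = 5266.6667
Policy C = 5/6 × (-14100) + 1/6 × 14300 = -11750 + 2383.3333 = -9366.6667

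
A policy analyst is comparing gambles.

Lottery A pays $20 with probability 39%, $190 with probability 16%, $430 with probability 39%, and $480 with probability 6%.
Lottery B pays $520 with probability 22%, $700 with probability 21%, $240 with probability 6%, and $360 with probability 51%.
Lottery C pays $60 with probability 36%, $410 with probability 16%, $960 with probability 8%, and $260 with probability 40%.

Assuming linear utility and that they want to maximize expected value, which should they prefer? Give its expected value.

Lottery B ($459.40)

Lottery A = 0.39 × 20 + 0.16 × 190 + 0.39 × 430 + 0.06 × 480 = 7.8 + 30.4 + 167.7 + 28.8 = 234.7
Lottery B = 0.22 × 520 + 0.21 × 700 + 0.06 × 240 + 0.51 × 360 = 114.4 + 147 + 14.4 + 183.6 = 459.4
Lottery C = 0.36 × 60 + 0.16 × 410 + 0.08 × 960 + 0.4 × 260 = 21.6 + 65.6 + 76.8 + 104 = 268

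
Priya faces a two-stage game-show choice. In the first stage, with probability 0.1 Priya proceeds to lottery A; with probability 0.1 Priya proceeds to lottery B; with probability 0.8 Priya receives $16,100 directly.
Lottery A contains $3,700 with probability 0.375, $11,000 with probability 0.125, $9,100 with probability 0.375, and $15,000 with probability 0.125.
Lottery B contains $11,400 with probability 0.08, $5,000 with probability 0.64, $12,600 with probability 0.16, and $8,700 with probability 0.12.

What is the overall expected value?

EV(A) = 0.375 × 3700 + 0.125 × 11000 + 0.375 × 9100 + 0.125 × 15000 = 1387.5 + 1375 + 3412.5 + 1875 = 8050
EV(B) = 0.08 × 11400 + 0.64 × 5000 + 0.16 × 12600 + 0.12 × 8700 = 912 + 3200 + 2016 + 1044 = 7172
Branch C: 16100 (certain)
Overall = 0.1 × 8050 + 0.1 × 7172 + 0.8 × 16100 = 805 + 717.2 + 12880 = 14402.2

$14,402.20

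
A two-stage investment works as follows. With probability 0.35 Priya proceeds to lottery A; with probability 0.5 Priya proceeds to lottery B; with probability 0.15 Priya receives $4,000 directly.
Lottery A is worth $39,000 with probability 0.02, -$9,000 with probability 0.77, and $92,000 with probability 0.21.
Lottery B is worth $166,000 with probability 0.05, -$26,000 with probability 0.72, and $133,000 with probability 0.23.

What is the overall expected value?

EV(A) = 0.02 × 39000 + 0.77 × (-9000) + 0.21 × 92000 = 780 − 6930 + 19320 = 13170
EV(B) = 0.05 × 166000 + 0.72 × (-26000) + 0.23 × 133000 = 8300 − 18720 + 30590 = 20170
Branch C: 4000 (certain)
Overall = 0.35 × 13170 + 0.5 × 20170 + 0.15 × 4000 = 4609.5 + 10085 + 600 = 15294.5

$15,294.50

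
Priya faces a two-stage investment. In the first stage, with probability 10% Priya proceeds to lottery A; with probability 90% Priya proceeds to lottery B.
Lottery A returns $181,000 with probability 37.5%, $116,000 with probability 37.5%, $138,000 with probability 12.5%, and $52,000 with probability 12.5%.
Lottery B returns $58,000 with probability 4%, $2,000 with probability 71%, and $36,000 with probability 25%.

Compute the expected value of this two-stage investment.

EV(A) = 0.375 × 181000 + 0.375 × 116000 + 0.125 × 138000 + 0.125 × 52000 = 67875 + 43500 + 17250 + 6500 = 135125
EV(B) = 0.04 × 58000 + 0.71 × 2000 + 0.25 × 36000 = 2320 + 1420 + 9000 = 12740
Overall = 0.1 × 135125 + 0.9 × 12740 = 13512.5 + 11466 = 24978.5

$24,978.50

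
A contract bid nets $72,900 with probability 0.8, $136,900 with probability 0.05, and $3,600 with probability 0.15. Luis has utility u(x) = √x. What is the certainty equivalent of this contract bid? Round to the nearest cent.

E[u] = 0.8·√72900 + 0.05·√136900 + 0.15·√3600 = 0.8·270 + 0.05·370 + 0.15·60 = 243.5
CE = (243.5)² = 59292.25

$59,292.25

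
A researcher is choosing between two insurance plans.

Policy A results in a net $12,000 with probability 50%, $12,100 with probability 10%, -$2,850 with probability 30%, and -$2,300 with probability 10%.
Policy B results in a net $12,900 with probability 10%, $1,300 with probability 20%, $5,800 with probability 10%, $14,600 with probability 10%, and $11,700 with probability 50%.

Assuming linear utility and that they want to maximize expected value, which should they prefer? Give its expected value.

Policy B ($9,440)

Policy A = 0.5 × 12000 + 0.1 × 12100 + 0.3 × (-2850) + 0.1 × (-2300) = 6000 + 1210 − 855 − 230 = 6125
Policy B = 0.1 × 12900 + 0.2 × 1300 + 0.1 × 5800 + 0.1 × 14600 + 0.5 × 11700 = 1290 + 260 + 580 + 1460 + 5850 = 9440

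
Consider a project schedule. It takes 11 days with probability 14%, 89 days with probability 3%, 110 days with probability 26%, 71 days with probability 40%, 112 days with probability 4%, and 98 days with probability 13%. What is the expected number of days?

78.43 days

EV = 0.14 × 11 + 0.03 × 89 + 0.26 × 110 + 0.4 × 71 + 0.04 × 112 + 0.13 × 98 = 1.54 + 2.67 + 28.6 + 28.4 + 4.48 + 12.74 = 78.43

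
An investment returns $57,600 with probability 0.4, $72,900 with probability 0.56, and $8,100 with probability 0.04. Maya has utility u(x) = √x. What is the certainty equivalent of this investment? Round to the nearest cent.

$62,900.64

E[u] = 0.4·√57600 + 0.56·√72900 + 0.04·√8100 = 0.4·240 + 0.56·270 + 0.04·90 = 250.8
CE = (250.8)² = 62900.64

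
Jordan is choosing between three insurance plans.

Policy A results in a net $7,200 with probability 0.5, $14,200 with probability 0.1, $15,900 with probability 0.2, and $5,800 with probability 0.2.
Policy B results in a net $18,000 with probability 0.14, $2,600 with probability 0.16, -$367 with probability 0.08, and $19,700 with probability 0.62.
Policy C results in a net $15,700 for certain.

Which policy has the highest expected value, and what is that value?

Policy C ($15,700)

Policy A = 0.5 × 7200 + 0.1 × 14200 + 0.2 × 15900 + 0.2 × 5800 = 3600 + 1420 + 3180 + 1160 = 9360
Policy B = 0.14 × 18000 + 0.16 × 2600 + 0.08 × (-367) + 0.62 × 19700 = 2520 + 416 − 29.36 + 12214 = 15120.64
Policy C: 15700 (certain)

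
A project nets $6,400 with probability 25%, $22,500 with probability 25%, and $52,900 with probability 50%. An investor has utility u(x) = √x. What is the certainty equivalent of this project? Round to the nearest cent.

$29,756.25

E[u] = 0.25·√6400 + 0.25·√22500 + 0.5·√52900 = 0.25·80 + 0.25·150 + 0.5·230 = 172.5
CE = (172.5)² = 29756.25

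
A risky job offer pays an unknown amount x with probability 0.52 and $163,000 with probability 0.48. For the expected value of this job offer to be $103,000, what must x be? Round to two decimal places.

0.52·x + 0.48·163000 = 103000
0.52·x = 103000 − 78240 = 24760
x = 24760 / 0.52 = 47615.3846

x = $47,615.38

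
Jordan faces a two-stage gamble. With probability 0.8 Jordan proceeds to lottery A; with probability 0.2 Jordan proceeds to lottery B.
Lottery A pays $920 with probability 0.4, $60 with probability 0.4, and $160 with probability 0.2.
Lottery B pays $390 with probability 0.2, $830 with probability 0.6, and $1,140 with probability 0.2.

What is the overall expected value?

EV(A) = 0.4 × 920 + 0.4 × 60 + 0.2 × 160 = 368 + 24 + 32 = 424
EV(B) = 0.2 × 390 + 0.6 × 830 + 0.2 × 1140 = 78 + 498 + 228 = 804
Overall = 0.8 × 424 + 0.2 × 804 = 339.2 + 160.8 = 500

$500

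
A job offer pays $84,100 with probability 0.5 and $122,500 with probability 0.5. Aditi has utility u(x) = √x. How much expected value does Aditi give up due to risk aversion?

E[u] = 0.5·√84100 + 0.5·√122500 = 0.5·290 + 0.5·350 = 320
CE = (320)² = 102400
Risk premium = EV − CE = 103300 − 102400 = 900

$900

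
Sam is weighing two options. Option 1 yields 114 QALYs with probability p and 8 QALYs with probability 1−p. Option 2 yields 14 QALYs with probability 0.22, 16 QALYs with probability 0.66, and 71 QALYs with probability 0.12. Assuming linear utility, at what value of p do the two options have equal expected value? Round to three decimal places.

p = 0.134

EV(Option 2) = 0.22 × 14 + 0.66 × 16 + 0.12 × 71 = 3.08 + 10.56 + 8.52 = 22.16
p·114 + (1−p)·8 = 22.16
106p + 8 = 22.16
p = (22.16 − 8) / 106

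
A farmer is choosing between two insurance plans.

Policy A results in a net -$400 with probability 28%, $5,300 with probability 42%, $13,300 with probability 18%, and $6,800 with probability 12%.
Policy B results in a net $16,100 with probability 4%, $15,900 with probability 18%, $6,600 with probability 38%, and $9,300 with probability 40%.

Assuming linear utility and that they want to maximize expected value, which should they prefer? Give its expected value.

Policy B ($9,734)

Policy A = 0.28 × (-400) + 0.42 × 5300 + 0.18 × 13300 + 0.12 × 6800 = -112 + 2226 + 2394 + 816 = 5324
Policy B = 0.04 × 16100 + 0.18 × 15900 + 0.38 × 6600 + 0.4 × 9300 = 644 + 2862 + 2508 + 3720 = 9734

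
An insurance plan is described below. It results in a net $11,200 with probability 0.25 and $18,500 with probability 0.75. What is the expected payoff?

EV = 0.25 × 11200 + 0.75 × 18500 = 2800 + 13875 = 16675

$16,675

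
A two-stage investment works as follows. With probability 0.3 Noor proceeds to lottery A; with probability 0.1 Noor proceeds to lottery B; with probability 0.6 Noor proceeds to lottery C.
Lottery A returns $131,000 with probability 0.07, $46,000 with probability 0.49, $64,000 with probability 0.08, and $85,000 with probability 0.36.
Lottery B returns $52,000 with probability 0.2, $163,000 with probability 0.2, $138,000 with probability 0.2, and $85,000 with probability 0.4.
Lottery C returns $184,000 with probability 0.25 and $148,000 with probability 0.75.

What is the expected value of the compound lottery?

$124,889

EV(A) = 0.07 × 131000 + 0.49 × 46000 + 0.08 × 64000 + 0.36 × 85000 = 9170 + 22540 + 5120 + 30600 = 67430
EV(B) = 0.2 × 52000 + 0.2 × 163000 + 0.2 × 138000 + 0.4 × 85000 = 10400 + 32600 + 27600 + 34000 = 104600
EV(C) = 0.25 × 184000 + 0.75 × 148000 = 46000 + 111000 = 157000
Overall = 0.3 × 67430 + 0.1 × 104600 + 0.6 × 157000 = 20229 + 10460 + 94200 = 124889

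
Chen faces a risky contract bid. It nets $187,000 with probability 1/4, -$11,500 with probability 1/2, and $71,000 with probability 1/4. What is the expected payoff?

$58,750

EV = 1/4 × 187000 + 1/2 × (-11500) + 1/4 × 71000 = 46750 − 5750 + 17750 = 58750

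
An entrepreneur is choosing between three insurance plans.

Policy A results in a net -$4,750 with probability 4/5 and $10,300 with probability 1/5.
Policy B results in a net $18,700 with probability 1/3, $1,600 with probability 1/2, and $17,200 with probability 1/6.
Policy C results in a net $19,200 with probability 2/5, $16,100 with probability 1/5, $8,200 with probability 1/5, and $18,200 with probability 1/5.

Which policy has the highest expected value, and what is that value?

Policy C ($16,180)

Policy A = 4/5 × (-4750) + 1/5 × 10300 = -3800 + 2060 = -1740
Policy B = 1/3 × 18700 + 1/2 × 1600 + 1/6 × 17200 = 6233.3333 + 800 + 2866.6667 = 9900
Policy C = 2/5 × 19200 + 1/5 × 16100 + 1/5 × 8200 + 1/5 × 18200 = 7680 + 3220 + 1640 + 3640 = 16180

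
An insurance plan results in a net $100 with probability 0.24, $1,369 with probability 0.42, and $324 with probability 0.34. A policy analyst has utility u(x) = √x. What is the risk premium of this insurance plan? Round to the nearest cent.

$130.26

E[u] = 0.24·√100 + 0.42·√1369 + 0.34·√324 = 0.24·10 + 0.42·37 + 0.34·18 = 24.06
CE = (24.06)² = 578.8836
Risk premium = EV − CE = 709.14 − 578.8836 = 130.2564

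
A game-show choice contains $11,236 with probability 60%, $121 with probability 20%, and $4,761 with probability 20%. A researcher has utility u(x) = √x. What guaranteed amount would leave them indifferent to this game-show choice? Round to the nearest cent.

$6,336.16

E[u] = 0.6·√11236 + 0.2·√121 + 0.2·√4761 = 0.6·106 + 0.2·11 + 0.2·69 = 79.6
CE = (79.6)² = 6336.16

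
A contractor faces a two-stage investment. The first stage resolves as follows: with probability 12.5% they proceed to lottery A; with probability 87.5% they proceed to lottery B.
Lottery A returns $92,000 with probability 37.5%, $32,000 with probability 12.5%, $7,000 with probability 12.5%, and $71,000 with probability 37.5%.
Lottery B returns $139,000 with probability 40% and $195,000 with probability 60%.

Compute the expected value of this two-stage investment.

$159,275

EV(A) = 0.375 × 92000 + 0.125 × 32000 + 0.125 × 7000 + 0.375 × 71000 = 34500 + 4000 + 875 + 26625 = 66000
EV(B) = 0.4 × 139000 + 0.6 × 195000 = 55600 + 117000 = 172600
Overall = 0.125 × 66000 + 0.875 × 172600 = 8250 + 151025 = 159275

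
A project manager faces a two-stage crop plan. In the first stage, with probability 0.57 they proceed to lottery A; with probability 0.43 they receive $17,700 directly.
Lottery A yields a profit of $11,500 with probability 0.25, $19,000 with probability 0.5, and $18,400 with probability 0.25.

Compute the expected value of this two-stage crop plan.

$17,286.75

EV(A) = 0.25 × 11500 + 0.5 × 19000 + 0.25 × 18400 = 2875 + 9500 + 4600 = 16975
Branch B: 17700 (certain)
Overall = 0.57 × 16975 + 0.43 × 17700 = 9675.75 + 7611 = 17286.75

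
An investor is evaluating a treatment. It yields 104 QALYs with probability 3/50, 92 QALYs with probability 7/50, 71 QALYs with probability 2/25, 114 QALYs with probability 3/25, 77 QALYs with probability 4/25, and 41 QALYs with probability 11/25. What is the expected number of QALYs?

68.84 QALYs

EV = 3/50 × 104 + 7/50 × 92 + 2/25 × 71 + 3/25 × 114 + 4/25 × 77 + 11/25 × 41 = 6.24 + 12.88 + 5.68 + 13.68 + 12.32 + 18.04 = 68.84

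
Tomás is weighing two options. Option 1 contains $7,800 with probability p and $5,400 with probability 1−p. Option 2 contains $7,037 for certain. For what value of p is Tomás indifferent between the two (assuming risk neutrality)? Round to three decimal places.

p = 0.682

p·7800 + (1−p)·5400 = 7037
2400p + 5400 = 7037
p = (7037 − 5400) / 2400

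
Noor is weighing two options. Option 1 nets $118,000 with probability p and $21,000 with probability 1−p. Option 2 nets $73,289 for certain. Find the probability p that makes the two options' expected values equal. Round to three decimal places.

p·118000 + (1−p)·21000 = 73289
97000p + 21000 = 73289
p = (73289 − 21000) / 97000

p = 0.539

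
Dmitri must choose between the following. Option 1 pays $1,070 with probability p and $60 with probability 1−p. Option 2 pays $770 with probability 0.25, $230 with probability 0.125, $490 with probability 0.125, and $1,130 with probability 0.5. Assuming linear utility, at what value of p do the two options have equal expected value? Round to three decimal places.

p = 0.780

EV(Option 2) = 0.25 × 770 + 0.125 × 230 + 0.125 × 490 + 0.5 × 1130 = 192.5 + 28.75 + 61.25 + 565 = 847.5
p·1070 + (1−p)·60 = 847.5
1010p + 60 = 847.5
p = (847.5 − 60) / 1010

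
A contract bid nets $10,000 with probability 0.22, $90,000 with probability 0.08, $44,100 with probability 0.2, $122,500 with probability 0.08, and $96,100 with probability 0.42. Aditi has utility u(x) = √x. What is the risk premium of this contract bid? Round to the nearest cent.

E[u] = 0.22·√10000 + 0.08·√90000 + 0.2·√44100 + 0.08·√122500 + 0.42·√96100 = 0.22·100 + 0.08·300 + 0.2·210 + 0.08·350 + 0.42·310 = 246.2
CE = (246.2)² = 60614.44
Risk premium = EV − CE = 68382 − 60614.44 = 7767.56

$7,767.56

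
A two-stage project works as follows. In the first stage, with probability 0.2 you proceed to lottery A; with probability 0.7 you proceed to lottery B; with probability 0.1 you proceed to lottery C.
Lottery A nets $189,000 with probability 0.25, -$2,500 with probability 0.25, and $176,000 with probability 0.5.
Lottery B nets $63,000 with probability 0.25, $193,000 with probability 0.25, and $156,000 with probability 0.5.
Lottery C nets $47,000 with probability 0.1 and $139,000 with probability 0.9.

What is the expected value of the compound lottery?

EV(A) = 0.25 × 189000 + 0.25 × (-2500) + 0.5 × 176000 = 47250 − 625 + 88000 = 134625
EV(B) = 0.25 × 63000 + 0.25 × 193000 + 0.5 × 156000 = 15750 + 48250 + 78000 = 142000
EV(C) = 0.1 × 47000 + 0.9 × 139000 = 4700 + 125100 = 129800
Overall = 0.2 × 134625 + 0.7 × 142000 + 0.1 × 129800 = 26925 + 99400 + 12980 = 139305

$139,305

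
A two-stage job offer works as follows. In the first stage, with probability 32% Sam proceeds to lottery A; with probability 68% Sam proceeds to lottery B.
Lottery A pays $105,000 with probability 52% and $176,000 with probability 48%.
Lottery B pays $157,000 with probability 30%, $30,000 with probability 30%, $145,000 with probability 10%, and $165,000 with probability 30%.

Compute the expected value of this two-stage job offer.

EV(A) = 0.52 × 105000 + 0.48 × 176000 = 54600 + 84480 = 139080
EV(B) = 0.3 × 157000 + 0.3 × 30000 + 0.1 × 145000 + 0.3 × 165000 = 47100 + 9000 + 14500 + 49500 = 120100
Overall = 0.32 × 139080 + 0.68 × 120100 = 44505.6 + 81668 = 126173.6

$126,173.60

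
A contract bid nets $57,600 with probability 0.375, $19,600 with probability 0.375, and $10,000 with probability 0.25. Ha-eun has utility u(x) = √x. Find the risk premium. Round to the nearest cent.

$3,393.75

E[u] = 0.375·√57600 + 0.375·√19600 + 0.25·√10000 = 0.375·240 + 0.375·140 + 0.25·100 = 167.5
CE = (167.5)² = 28056.25
Risk premium = EV − CE = 31450 − 28056.25 = 3393.75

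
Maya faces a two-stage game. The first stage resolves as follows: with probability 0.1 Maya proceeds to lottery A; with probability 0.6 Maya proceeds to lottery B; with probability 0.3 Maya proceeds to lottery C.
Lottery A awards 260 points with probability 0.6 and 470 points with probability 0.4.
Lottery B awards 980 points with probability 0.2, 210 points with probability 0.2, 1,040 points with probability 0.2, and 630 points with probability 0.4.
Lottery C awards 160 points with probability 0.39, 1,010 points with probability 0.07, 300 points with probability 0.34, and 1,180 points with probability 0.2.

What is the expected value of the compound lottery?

EV(A) = 0.6 × 260 + 0.4 × 470 = 156 + 188 = 344
EV(B) = 0.2 × 980 + 0.2 × 210 + 0.2 × 1040 + 0.4 × 630 = 196 + 42 + 208 + 252 = 698
EV(C) = 0.39 × 160 + 0.07 × 1010 + 0.34 × 300 + 0.2 × 1180 = 62.4 + 70.7 + 102 + 236 = 471.1
Overall = 0.1 × 344 + 0.6 × 698 + 0.3 × 471.1 = 34.4 + 418.8 + 141.33 = 594.53

594.53 points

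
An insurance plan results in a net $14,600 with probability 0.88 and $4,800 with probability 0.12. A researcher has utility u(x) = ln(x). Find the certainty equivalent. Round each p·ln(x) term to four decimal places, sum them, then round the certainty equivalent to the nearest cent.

E[u] = 0.88·ln(14600) + 0.12·ln(4800) = 8.4381 + 1.0172 = 9.4553
CE = e^9.4553 ≈ 12775.70

$12,775.70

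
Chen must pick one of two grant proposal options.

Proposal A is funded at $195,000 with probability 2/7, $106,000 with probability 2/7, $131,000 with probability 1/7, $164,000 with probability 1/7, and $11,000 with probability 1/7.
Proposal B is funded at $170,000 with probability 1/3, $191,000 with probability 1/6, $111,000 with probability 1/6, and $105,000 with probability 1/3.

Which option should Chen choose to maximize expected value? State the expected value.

Proposal A = 2/7 × 195000 + 2/7 × 106000 + 1/7 × 131000 + 1/7 × 164000 + 1/7 × 11000 = 55714.2857 + 30285.7143 + 18714.2857 + 23428.5714 + 1571.4286 = 129714.2857
Proposal B = 1/3 × 170000 + 1/6 × 191000 + 1/6 × 111000 + 1/3 × 105000 = 56666.6667 + 31833.3333 + 18500 + 35000 = 142000

Proposal B ($142,000)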